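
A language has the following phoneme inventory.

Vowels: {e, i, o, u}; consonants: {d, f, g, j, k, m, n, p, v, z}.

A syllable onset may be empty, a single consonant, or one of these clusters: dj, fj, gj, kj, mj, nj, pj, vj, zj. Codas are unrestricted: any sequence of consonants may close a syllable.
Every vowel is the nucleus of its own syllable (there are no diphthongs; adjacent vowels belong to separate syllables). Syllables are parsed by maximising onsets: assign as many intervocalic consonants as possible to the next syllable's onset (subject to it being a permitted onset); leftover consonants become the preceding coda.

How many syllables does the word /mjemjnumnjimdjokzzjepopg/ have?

6

The vowels are e, u, i, o, e, o — 6 nuclei, so 6 syllables.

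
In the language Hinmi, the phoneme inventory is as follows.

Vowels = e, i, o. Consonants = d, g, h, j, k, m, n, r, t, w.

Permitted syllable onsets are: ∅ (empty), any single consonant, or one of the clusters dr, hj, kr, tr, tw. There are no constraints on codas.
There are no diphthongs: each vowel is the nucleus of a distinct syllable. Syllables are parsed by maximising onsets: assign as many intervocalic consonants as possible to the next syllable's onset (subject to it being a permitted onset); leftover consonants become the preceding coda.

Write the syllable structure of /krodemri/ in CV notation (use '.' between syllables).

Nuclei (vowels): o, e, i → 3 syllables.
σ1/σ2 boundary: /d/ is a single consonant, so it becomes the next onset.
σ2/σ3 boundary: cluster /mr/ — the longest permitted-onset suffix is /r/; onset = /r/, preceding coda = /m/.
Result: kro.dem.ri.
Mapping each syllable to C/V: /kro/ → CCV, /dem/ → CVC, /ri/ → CV.

CCV.CVC.CV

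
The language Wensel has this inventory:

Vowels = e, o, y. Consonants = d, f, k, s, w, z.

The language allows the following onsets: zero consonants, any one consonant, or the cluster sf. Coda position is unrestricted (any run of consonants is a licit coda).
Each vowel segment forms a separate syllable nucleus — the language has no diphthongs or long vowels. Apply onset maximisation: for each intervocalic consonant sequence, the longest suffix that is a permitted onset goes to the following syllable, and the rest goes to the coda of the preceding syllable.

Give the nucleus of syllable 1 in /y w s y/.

y

Nuclei (vowels): y, y → 2 syllables.
The first nucleus (vowel 1 from the left) is /y/.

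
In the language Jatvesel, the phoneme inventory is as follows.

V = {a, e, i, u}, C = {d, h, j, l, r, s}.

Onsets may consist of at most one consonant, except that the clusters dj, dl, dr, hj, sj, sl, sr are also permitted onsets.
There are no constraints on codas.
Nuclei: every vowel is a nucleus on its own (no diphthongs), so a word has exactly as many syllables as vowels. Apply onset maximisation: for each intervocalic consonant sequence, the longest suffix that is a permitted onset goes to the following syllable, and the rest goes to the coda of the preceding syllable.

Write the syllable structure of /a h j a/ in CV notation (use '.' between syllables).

V.CCV

Nuclei (vowels): a, a → 2 syllables.
Between /a/ (V1) and /a/ (V2): /hj/ is a licit onset in full, so it all attaches to the next syllable.
Result: a.hja.
Mapping each syllable to C/V: /a/ → V, /hja/ → CCV.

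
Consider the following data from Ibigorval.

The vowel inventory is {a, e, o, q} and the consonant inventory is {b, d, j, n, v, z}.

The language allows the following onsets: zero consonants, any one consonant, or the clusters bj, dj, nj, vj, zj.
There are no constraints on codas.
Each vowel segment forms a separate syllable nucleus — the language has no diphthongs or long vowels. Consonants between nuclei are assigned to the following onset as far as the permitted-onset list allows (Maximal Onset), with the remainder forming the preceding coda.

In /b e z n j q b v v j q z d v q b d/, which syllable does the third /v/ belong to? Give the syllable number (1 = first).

Nuclei (vowels): e, q, q, q → 4 syllables.
V1 /e/ – V2 /q/: cluster /znj/ — the longest permitted-onset suffix is /nj/; onset = /nj/, preceding coda = /z/.
V2 /q/ – V3 /q/: /bvvj/ splits as /bv/ + /vj/ (/vj/ is the longest suffix that is a licit onset).
V3 /q/ – V4 /q/: cluster /zdv/ — the longest permitted-onset suffix is /v/; onset = /v/, preceding coda = /zd/.
Result: bez.njqbv.vjqzd.vqbd.
The third /v/ is in the onset of syllable 4 (/vqbd/).

4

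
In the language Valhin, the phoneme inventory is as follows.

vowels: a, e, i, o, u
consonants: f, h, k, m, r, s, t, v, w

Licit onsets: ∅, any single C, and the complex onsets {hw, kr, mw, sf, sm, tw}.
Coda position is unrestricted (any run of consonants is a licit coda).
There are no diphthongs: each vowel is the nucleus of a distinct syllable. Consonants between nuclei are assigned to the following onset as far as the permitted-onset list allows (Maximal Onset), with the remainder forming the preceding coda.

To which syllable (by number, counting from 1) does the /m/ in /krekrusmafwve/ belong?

Vowels present: e, u, a, e; each is a nucleus, giving 4 syllables.
/e…u/ gap (V1→V2): /kr/ is a licit onset in full, so it all attaches to the next syllable.
/u…a/ gap (V2→V3): cluster /sm/ — /sm/ is itself a permitted onset, so the whole cluster goes right; preceding coda = ∅.
/a…e/ gap (V3→V4): cluster /fwv/ — the longest permitted-onset suffix is /v/; onset = /v/, preceding coda = /fw/.
So the parse is kre.kru.smafw.ve.
The /m/ is in the onset of syllable 3 (/smafw/).

3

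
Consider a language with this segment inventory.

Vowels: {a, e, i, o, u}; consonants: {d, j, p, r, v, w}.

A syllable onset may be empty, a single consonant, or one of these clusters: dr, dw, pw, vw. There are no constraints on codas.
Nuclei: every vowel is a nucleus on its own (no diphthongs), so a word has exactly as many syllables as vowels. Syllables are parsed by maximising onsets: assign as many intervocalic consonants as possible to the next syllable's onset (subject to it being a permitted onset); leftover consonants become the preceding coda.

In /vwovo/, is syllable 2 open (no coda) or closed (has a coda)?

Vowels present: o, o; each is a nucleus, giving 2 syllables.
σ1/σ2 boundary: /v/ is a single consonant, so it becomes the next onset.
So the parse is vwo.vo.
Syllable 2 is /vo/; it ends in its nucleus with no coda, so it is open.

open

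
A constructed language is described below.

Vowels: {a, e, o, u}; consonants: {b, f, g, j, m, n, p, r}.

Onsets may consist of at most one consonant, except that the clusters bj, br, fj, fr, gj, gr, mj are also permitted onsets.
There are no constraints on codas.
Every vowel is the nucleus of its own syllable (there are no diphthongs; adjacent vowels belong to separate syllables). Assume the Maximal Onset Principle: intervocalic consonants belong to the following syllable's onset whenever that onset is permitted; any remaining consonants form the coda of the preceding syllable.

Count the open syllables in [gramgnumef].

1

Nuclei (vowels): a, u, e → 3 syllables.
Between /a/ (V1) and /u/ (V2): /mgn/ splits as /mg/ + /n/ (/n/ is the longest suffix that is a licit onset).
Between /u/ (V2) and /e/ (V3): /m/ → onset of the next syllable (single consonants are always licit onsets).
Putting it together: gramg.nu.mef.
Classifying each syllable: /gramg/ (closed), /nu/ (open), /mef/ (closed).
Open syllables: 1.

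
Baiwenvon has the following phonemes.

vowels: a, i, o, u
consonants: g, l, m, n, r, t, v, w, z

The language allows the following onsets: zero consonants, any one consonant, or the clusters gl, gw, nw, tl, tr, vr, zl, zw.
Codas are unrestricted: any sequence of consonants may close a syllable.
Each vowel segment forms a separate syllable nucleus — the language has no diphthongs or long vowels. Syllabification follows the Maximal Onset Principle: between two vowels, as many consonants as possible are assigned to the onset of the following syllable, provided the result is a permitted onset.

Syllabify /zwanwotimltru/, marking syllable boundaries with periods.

The vowels are a, o, i, u — 4 nuclei, so 4 syllables.
σ1/σ2 boundary: cluster /nw/ — /nw/ is itself a permitted onset, so the whole cluster goes right; preceding coda = ∅.
σ2/σ3 boundary: just /t/ — single C goes to the following onset.
σ3/σ4 boundary: cluster /mltr/ — the longest permitted-onset suffix is /tr/; onset = /tr/, preceding coda = /ml/.

zwa.nwo.timl.tru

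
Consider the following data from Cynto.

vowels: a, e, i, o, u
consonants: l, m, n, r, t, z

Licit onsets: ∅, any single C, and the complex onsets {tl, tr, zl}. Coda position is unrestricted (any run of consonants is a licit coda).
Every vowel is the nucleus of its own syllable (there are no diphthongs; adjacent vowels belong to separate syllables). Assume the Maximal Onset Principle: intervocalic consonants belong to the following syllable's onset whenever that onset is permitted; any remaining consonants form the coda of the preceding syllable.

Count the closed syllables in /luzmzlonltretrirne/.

3

Vowels present: u, o, e, i, e; each is a nucleus, giving 5 syllables.
V1 /u/ – V2 /o/: /zmzl/ — longest licit onset from the right is /zl/, leaving /zm/ as coda.
V2 /o/ – V3 /e/: /nltr/ — longest licit onset from the right is /tr/, leaving /nl/ as coda.
V3 /e/ – V4 /i/: cluster /tr/ — /tr/ is itself a permitted onset, so the whole cluster goes right; preceding coda = ∅.
V4 /i/ – V5 /e/: /rn/ — longest licit onset from the right is /n/, leaving /r/ as coda.
Putting it together: luzm.zlonl.tre.trir.ne.
Classifying each syllable: /luzm/ (closed), /zlonl/ (closed), /tre/ (open), /trir/ (closed), /ne/ (open).
Closed syllables: 3.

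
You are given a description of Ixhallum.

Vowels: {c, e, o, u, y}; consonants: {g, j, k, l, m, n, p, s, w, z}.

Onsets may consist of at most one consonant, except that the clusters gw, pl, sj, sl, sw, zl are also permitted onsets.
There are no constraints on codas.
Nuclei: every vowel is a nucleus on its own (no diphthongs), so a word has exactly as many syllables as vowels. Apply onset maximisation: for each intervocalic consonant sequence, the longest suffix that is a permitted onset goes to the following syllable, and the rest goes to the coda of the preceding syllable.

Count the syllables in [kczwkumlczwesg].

4

Nuclei (vowels): c, u, c, e → 4 syllables.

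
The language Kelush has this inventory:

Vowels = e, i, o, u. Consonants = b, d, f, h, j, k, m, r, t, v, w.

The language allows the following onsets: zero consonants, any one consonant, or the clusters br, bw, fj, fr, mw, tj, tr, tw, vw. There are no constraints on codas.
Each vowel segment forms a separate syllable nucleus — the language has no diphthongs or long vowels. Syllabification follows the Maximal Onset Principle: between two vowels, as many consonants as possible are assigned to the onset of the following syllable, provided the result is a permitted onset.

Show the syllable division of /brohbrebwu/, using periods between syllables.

Vowels present: o, e, u; each is a nucleus, giving 3 syllables.
Between /o/ (V1) and /e/ (V2): /hbr/ — longest licit onset from the right is /br/, leaving /h/ as coda.
Between /e/ (V2) and /u/ (V3): /bw/ — entire cluster is a permitted onset → onset /bw/, coda ∅.

broh.bre.bwu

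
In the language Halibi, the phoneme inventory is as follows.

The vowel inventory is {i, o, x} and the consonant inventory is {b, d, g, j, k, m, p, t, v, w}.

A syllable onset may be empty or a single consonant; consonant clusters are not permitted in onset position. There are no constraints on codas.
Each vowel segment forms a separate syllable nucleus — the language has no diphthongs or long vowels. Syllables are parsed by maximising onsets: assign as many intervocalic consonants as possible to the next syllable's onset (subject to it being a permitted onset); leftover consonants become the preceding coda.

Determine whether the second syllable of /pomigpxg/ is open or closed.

closed

Vowels present: o, i, x; each is a nucleus, giving 3 syllables.
V1 /o/ – V2 /i/: just /m/ — single C goes to the following onset.
V2 /i/ – V3 /x/: /gp/ splits as /g/ + /p/ (/p/ is the longest suffix that is a licit onset).
Result: po.mig.pxg.
Syllable 2 is /mig/ with coda /g/, so it is closed.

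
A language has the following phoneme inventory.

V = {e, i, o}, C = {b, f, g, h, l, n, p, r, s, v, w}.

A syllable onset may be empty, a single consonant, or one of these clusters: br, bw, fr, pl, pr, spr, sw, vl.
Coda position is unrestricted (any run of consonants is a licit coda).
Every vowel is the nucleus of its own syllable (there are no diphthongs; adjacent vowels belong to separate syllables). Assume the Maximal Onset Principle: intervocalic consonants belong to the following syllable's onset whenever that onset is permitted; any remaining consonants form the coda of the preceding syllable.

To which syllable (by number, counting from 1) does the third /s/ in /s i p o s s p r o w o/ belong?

3

Vowels present: i, o, o, o; each is a nucleus, giving 4 syllables.
σ1/σ2 boundary: /p/ is a single consonant, so it becomes the next onset.
σ2/σ3 boundary: /sspr/ splits as /s/ + /spr/ (/spr/ is the longest suffix that is a licit onset).
σ3/σ4 boundary: /w/ → onset of the next syllable (single consonants are always licit onsets).
Syllabification: si.pos.spro.wo.
The third /s/ is in the onset of syllable 3 (/spro/).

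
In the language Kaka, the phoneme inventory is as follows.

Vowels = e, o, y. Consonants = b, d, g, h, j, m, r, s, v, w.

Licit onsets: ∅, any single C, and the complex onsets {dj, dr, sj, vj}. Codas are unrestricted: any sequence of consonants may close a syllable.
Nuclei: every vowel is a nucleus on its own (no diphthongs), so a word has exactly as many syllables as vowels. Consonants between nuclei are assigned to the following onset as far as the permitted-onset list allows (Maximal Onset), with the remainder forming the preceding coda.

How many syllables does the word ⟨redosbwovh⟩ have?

3

Nuclei (vowels): e, o, o → 3 syllables.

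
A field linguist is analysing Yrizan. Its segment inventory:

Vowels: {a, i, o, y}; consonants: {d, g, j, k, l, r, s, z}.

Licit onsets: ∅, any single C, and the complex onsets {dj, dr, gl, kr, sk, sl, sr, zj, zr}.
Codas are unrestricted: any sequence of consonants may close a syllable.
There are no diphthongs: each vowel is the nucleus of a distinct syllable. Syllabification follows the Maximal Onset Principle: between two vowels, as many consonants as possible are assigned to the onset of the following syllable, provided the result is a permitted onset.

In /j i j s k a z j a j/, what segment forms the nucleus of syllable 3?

a

The vowels are i, a, a — 3 nuclei, so 3 syllables.
The third nucleus (vowel 3 from the left) is /a/.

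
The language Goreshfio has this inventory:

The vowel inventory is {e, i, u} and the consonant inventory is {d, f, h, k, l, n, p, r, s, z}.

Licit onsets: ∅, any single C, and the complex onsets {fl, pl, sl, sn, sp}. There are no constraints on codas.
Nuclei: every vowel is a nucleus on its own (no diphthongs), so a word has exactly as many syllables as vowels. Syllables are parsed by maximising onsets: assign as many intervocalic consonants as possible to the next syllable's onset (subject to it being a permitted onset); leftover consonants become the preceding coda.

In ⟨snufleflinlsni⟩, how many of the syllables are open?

Nuclei (vowels): u, e, i, i → 4 syllables.
/u…e/ gap (V1→V2): /fl/ — entire cluster is a permitted onset → onset /fl/, coda ∅.
/e…i/ gap (V2→V3): /fl/ is a licit onset in full, so it all attaches to the next syllable.
/i…i/ gap (V3→V4): /nlsn/; trying suffixes from longest down, /sn/ is the first permitted one, so coda /nl/ | onset /sn/.
Syllabification: snu.fle.flinl.sni.
Classifying each syllable: /snu/ (open), /fle/ (open), /flinl/ (closed), /sni/ (open).
Open syllables: 3.

3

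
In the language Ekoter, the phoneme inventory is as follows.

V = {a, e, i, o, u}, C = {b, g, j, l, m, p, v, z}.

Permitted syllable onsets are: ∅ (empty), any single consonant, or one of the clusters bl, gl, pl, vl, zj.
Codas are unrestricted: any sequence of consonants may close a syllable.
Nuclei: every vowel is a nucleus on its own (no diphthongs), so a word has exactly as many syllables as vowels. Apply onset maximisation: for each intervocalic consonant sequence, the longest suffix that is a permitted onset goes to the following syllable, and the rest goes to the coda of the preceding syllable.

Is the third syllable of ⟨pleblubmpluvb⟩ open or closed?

closed

Nuclei (vowels): e, u, u → 3 syllables.
σ1/σ2 boundary: /bl/ is a licit onset in full, so it all attaches to the next syllable.
σ2/σ3 boundary: /bmpl/; trying suffixes from longest down, /pl/ is the first permitted one, so coda /bm/ | onset /pl/.
Syllabification: ple.blubm.pluvb.
Syllable 3 is /pluvb/ with coda /vb/, so it is closed.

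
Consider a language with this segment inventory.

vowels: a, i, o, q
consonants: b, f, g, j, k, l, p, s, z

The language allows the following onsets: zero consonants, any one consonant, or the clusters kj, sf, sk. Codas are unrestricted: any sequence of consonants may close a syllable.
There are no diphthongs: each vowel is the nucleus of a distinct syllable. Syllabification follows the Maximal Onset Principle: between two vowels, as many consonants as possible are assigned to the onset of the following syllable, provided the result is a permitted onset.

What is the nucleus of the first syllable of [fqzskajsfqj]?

Nuclei (vowels): q, a, q → 3 syllables.
The first nucleus (vowel 1 from the left) is /q/.

q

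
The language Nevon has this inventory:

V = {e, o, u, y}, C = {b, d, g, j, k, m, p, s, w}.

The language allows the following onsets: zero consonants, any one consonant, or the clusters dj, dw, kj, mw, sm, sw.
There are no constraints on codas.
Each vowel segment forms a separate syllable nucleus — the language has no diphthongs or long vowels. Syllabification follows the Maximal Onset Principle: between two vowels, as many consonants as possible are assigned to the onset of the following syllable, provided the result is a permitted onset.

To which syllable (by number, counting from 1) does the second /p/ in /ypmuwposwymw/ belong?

3

The vowels are y, u, o, y — 4 nuclei, so 4 syllables.
Between /y/ (V1) and /u/ (V2): /pm/ — longest licit onset from the right is /m/, leaving /p/ as coda.
Between /u/ (V2) and /o/ (V3): /wp/ splits as /w/ + /p/ (/p/ is the longest suffix that is a licit onset).
Between /o/ (V3) and /y/ (V4): cluster /sw/ — /sw/ is itself a permitted onset, so the whole cluster goes right; preceding coda = ∅.
Putting it together: yp.muw.po.swymw.
The second /p/ is in the onset of syllable 3 (/po/).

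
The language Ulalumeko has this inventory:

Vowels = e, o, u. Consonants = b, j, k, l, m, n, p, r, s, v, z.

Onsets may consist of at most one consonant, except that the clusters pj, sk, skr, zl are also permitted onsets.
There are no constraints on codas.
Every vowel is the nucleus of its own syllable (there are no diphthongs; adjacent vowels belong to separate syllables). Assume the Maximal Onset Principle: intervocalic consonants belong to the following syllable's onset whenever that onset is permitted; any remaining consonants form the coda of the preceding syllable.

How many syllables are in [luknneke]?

Nuclei (vowels): u, e, e → 3 syllables.

3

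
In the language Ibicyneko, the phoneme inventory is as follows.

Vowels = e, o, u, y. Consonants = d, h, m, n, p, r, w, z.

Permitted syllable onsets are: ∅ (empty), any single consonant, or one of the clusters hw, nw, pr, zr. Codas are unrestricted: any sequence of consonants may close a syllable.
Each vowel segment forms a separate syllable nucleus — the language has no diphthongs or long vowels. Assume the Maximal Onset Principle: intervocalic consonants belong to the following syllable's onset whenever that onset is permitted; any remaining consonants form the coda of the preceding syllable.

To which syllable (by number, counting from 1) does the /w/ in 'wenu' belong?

1

Vowels present: e, u; each is a nucleus, giving 2 syllables.
Between /e/ (V1) and /u/ (V2): /n/ → onset of the next syllable (single consonants are always licit onsets).
Syllabification: we.nu.
The /w/ is in the onset of syllable 1 (/we/).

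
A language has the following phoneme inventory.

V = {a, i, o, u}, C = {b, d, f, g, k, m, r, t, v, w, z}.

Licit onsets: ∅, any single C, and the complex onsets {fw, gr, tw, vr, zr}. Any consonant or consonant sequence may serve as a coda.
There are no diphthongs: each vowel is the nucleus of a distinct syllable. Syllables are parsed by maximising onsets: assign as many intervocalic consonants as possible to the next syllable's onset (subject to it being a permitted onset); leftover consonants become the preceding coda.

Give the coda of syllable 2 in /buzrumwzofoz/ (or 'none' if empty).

The vowels are u, u, o, o — 4 nuclei, so 4 syllables.
Between /u/ (V1) and /u/ (V2): cluster /zr/ — /zr/ is itself a permitted onset, so the whole cluster goes right; preceding coda = ∅.
Between /u/ (V2) and /o/ (V3): /mwz/ — longest licit onset from the right is /z/, leaving /mw/ as coda.
Between /o/ (V3) and /o/ (V4): /f/ → onset of the next syllable (single consonants are always licit onsets).
Result: bu.zrumw.zo.foz.
Syllable 2 is /zrumw/: onset /zr/, nucleus /u/, coda /mw/.

mw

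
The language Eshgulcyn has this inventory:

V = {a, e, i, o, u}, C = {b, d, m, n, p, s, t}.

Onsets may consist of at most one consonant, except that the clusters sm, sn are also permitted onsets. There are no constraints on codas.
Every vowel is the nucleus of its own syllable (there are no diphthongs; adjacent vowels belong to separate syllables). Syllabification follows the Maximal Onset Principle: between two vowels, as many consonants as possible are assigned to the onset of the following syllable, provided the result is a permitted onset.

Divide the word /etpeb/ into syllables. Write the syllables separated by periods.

The vowels are e, e — 2 nuclei, so 2 syllables.
Between /e/ (V1) and /e/ (V2): /tp/; trying suffixes from longest down, /p/ is the first permitted one, so coda /t/ | onset /p/.

et.peb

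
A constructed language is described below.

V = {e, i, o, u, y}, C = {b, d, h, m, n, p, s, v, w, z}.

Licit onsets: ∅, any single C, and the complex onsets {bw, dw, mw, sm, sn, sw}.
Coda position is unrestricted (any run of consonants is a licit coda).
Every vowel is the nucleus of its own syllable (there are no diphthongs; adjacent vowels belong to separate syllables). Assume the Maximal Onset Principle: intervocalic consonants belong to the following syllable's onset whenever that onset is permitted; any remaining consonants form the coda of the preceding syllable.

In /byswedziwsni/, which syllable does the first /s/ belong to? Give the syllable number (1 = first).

2

Nuclei (vowels): y, e, i, i → 4 syllables.
/y…e/ gap (V1→V2): /sw/ — entire cluster is a permitted onset → onset /sw/, coda ∅.
/e…i/ gap (V2→V3): /dz/; trying suffixes from longest down, /z/ is the first permitted one, so coda /d/ | onset /z/.
/i…i/ gap (V3→V4): /wsn/ splits as /w/ + /sn/ (/sn/ is the longest suffix that is a licit onset).
Putting it together: by.swed.ziw.sni.
The first /s/ is in the onset of syllable 2 (/swed/).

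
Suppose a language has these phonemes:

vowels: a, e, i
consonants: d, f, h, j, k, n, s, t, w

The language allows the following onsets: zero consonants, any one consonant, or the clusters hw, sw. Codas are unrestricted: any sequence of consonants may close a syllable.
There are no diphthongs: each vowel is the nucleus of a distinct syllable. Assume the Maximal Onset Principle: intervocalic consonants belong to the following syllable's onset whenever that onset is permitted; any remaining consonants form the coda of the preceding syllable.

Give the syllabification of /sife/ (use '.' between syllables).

si.fe

The vowels are i, e — 2 nuclei, so 2 syllables.
/i…e/ gap (V1→V2): /f/ is a single consonant, so it becomes the next onset.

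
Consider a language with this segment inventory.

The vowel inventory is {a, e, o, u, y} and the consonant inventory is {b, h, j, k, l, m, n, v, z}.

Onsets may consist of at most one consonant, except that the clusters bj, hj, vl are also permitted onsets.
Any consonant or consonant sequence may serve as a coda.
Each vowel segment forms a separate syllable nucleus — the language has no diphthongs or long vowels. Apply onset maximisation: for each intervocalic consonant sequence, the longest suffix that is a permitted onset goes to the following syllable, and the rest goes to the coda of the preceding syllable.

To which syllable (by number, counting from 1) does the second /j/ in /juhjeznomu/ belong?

Vowels present: u, e, o, u; each is a nucleus, giving 4 syllables.
σ1/σ2 boundary: cluster /hj/ — /hj/ is itself a permitted onset, so the whole cluster goes right; preceding coda = ∅.
σ2/σ3 boundary: /zn/ — longest licit onset from the right is /n/, leaving /z/ as coda.
σ3/σ4 boundary: /m/ → onset of the next syllable (single consonants are always licit onsets).
So the parse is ju.hjez.no.mu.
The second /j/ is in the onset of syllable 2 (/hjez/).

2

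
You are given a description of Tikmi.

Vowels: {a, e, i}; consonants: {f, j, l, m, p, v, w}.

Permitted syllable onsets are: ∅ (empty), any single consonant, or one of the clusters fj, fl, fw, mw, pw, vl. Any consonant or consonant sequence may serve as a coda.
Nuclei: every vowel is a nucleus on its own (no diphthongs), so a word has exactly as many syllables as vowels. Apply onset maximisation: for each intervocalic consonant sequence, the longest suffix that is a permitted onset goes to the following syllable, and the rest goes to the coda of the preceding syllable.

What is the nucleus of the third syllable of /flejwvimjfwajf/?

a

The vowels are e, i, a — 3 nuclei, so 3 syllables.
The third nucleus (vowel 3 from the left) is /a/.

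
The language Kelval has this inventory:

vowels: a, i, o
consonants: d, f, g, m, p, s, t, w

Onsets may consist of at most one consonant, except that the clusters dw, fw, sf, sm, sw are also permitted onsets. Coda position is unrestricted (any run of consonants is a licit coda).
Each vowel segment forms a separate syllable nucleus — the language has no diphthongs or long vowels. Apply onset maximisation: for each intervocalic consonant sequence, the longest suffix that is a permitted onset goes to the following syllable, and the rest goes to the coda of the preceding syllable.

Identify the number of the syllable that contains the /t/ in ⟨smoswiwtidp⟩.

3

Nuclei (vowels): o, i, i → 3 syllables.
/o…i/ gap (V1→V2): /sw/ is a licit onset in full, so it all attaches to the next syllable.
/i…i/ gap (V2→V3): /wt/ splits as /w/ + /t/ (/t/ is the longest suffix that is a licit onset).
Result: smo.swiw.tidp.
The /t/ is in the onset of syllable 3 (/tidp/).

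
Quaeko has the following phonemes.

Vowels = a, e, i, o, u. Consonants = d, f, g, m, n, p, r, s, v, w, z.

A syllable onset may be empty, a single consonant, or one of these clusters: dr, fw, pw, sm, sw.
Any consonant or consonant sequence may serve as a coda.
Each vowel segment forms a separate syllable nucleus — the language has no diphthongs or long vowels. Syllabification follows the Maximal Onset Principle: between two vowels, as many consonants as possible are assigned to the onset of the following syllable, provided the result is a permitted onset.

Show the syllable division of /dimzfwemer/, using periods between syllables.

The vowels are i, e, e — 3 nuclei, so 3 syllables.
σ1/σ2 boundary: /mzfw/ splits as /mz/ + /fw/ (/fw/ is the longest suffix that is a licit onset).
σ2/σ3 boundary: /m/ → onset of the next syllable (single consonants are always licit onsets).

dimz.fwe.mer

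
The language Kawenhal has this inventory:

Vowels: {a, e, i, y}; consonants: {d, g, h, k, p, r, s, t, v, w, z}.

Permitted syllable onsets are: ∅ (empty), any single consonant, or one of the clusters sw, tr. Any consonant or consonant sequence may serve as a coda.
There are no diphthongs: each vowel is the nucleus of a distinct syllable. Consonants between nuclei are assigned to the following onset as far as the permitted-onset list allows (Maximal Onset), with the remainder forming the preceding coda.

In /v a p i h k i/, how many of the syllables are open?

2

The vowels are a, i, i — 3 nuclei, so 3 syllables.
σ1/σ2 boundary: just /p/ — single C goes to the following onset.
σ2/σ3 boundary: /hk/ splits as /h/ + /k/ (/k/ is the longest suffix that is a licit onset).
So the parse is va.pih.ki.
Classifying each syllable: /va/ (open), /pih/ (closed), /ki/ (open).
Open syllables: 2.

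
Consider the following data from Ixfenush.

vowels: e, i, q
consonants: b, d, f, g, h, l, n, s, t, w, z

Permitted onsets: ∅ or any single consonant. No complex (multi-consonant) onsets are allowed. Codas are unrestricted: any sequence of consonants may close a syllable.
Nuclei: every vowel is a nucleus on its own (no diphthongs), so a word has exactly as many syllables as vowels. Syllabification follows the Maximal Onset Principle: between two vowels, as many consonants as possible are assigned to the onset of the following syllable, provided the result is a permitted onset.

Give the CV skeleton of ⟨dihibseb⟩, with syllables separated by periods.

CV.CVC.CVC

Nuclei (vowels): i, i, e → 3 syllables.
/i…i/ gap (V1→V2): just /h/ — single C goes to the following onset.
/i…e/ gap (V2→V3): /bs/; trying suffixes from longest down, /s/ is the first permitted one, so coda /b/ | onset /s/.
Putting it together: di.hib.seb.
Mapping each syllable to C/V: /di/ → CV, /hib/ → CVC, /seb/ → CVC.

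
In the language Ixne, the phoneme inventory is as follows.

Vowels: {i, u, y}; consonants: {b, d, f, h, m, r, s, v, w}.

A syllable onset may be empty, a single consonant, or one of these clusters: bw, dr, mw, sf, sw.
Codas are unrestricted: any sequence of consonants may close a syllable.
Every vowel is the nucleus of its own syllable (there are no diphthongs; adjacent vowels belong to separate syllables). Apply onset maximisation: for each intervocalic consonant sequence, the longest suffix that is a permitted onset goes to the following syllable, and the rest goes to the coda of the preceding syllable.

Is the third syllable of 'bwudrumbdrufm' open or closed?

Vowels present: u, u, u; each is a nucleus, giving 3 syllables.
/u…u/ gap (V1→V2): /dr/ — entire cluster is a permitted onset → onset /dr/, coda ∅.
/u…u/ gap (V2→V3): /mbdr/; trying suffixes from longest down, /dr/ is the first permitted one, so coda /mb/ | onset /dr/.
Syllabification: bwu.drumb.drufm.
Syllable 3 is /drufm/ with coda /fm/, so it is closed.

closed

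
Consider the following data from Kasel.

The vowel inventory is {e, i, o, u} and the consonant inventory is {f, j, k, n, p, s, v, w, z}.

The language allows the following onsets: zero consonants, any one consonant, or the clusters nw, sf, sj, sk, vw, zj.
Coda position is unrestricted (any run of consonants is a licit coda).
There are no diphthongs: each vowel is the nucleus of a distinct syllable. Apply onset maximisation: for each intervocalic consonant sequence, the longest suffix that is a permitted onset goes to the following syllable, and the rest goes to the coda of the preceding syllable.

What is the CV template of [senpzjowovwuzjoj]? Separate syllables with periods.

The vowels are e, o, o, u, o — 5 nuclei, so 5 syllables.
V1 /e/ – V2 /o/: /npzj/ — longest licit onset from the right is /zj/, leaving /np/ as coda.
V2 /o/ – V3 /o/: /w/ is a single consonant, so it becomes the next onset.
V3 /o/ – V4 /u/: cluster /vw/ — /vw/ is itself a permitted onset, so the whole cluster goes right; preceding coda = ∅.
V4 /u/ – V5 /o/: /zj/ is a licit onset in full, so it all attaches to the next syllable.
Syllabification: senp.zjo.wo.vwu.zjoj.
Mapping each syllable to C/V: /senp/ → CVCC, /zjo/ → CCV, /wo/ → CV, /vwu/ → CCV, /zjoj/ → CCVC.

CVCC.CCV.CV.CCV.CCVC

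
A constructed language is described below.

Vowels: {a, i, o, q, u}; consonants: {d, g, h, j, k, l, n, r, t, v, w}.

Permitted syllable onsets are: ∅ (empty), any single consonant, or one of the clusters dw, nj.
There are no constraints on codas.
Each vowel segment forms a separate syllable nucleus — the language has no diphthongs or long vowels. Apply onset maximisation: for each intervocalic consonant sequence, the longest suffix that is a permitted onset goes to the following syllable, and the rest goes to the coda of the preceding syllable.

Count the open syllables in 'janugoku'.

The vowels are a, u, o, u — 4 nuclei, so 4 syllables.
V1 /a/ – V2 /u/: just /n/ — single C goes to the following onset.
V2 /u/ – V3 /o/: just /g/ — single C goes to the following onset.
V3 /o/ – V4 /u/: just /k/ — single C goes to the following onset.
Putting it together: ja.nu.go.ku.
Classifying each syllable: /ja/ (open), /nu/ (open), /go/ (open), /ku/ (open).
Open syllables: 4.

4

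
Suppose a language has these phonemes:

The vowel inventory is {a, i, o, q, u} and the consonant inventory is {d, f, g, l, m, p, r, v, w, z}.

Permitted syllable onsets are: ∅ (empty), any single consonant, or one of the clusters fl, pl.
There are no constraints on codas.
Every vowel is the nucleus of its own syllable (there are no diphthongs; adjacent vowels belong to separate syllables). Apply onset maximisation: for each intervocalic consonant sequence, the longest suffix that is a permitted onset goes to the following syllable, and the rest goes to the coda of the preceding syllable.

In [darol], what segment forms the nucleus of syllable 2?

Nuclei (vowels): a, o → 2 syllables.
The second nucleus (vowel 2 from the left) is /o/.

o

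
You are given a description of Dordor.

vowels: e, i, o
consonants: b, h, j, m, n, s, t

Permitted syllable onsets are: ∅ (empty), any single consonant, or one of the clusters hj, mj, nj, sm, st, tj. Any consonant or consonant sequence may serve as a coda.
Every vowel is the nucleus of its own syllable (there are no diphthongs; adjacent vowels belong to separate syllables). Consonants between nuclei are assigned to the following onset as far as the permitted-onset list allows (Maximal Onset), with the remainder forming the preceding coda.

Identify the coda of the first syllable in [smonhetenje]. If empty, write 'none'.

Vowels present: o, e, e, e; each is a nucleus, giving 4 syllables.
V1 /o/ – V2 /e/: /nh/ — longest licit onset from the right is /h/, leaving /n/ as coda.
V2 /e/ – V3 /e/: /t/ → onset of the next syllable (single consonants are always licit onsets).
V3 /e/ – V4 /e/: /nj/ — entire cluster is a permitted onset → onset /nj/, coda ∅.
Putting it together: smon.he.te.nje.
Syllable 1 is /smon/: onset /sm/, nucleus /o/, coda /n/.

n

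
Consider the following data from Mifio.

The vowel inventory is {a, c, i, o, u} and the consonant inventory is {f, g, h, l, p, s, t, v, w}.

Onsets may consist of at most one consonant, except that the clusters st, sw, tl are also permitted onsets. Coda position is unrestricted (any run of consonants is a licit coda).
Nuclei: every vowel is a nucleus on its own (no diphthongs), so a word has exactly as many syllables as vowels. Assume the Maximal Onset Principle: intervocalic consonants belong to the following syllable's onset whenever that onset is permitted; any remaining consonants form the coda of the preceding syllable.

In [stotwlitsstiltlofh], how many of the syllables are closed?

4

Nuclei (vowels): o, i, i, o → 4 syllables.
V1 /o/ – V2 /i/: /twl/ splits as /tw/ + /l/ (/l/ is the longest suffix that is a licit onset).
V2 /i/ – V3 /i/: /tsst/; trying suffixes from longest down, /st/ is the first permitted one, so coda /ts/ | onset /st/.
V3 /i/ – V4 /o/: cluster /ltl/ — the longest permitted-onset suffix is /tl/; onset = /tl/, preceding coda = /l/.
Syllabification: stotw.lits.stil.tlofh.
Classifying each syllable: /stotw/ (closed), /lits/ (closed), /stil/ (closed), /tlofh/ (closed).
Closed syllables: 4.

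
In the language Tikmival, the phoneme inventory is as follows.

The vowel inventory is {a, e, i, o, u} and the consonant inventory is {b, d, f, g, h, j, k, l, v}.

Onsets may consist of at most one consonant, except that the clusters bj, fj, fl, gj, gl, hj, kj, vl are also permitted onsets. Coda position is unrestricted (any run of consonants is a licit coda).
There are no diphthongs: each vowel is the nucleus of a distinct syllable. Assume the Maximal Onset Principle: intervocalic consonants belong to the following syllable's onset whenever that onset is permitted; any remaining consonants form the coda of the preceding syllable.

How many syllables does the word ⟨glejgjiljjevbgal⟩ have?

Nuclei (vowels): e, i, e, a → 4 syllables.

4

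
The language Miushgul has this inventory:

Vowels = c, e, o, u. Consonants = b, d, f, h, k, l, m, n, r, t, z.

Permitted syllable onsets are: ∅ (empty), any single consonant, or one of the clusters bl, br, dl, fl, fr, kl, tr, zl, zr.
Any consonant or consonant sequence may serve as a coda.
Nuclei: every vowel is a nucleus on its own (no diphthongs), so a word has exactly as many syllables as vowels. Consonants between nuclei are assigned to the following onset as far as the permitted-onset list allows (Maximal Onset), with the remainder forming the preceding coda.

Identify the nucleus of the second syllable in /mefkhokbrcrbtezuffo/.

Nuclei (vowels): e, o, c, e, u, o → 6 syllables.
The second nucleus (vowel 2 from the left) is /o/.

o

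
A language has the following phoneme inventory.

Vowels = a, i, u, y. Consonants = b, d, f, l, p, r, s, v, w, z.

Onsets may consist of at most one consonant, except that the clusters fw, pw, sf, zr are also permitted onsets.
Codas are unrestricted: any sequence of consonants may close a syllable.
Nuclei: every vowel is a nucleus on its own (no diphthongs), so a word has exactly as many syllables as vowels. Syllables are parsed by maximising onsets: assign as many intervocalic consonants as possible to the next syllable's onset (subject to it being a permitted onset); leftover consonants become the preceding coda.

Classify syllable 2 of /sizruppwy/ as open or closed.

closed

Nuclei (vowels): i, u, y → 3 syllables.
V1 /i/ – V2 /u/: cluster /zr/ — /zr/ is itself a permitted onset, so the whole cluster goes right; preceding coda = ∅.
V2 /u/ – V3 /y/: /ppw/; trying suffixes from longest down, /pw/ is the first permitted one, so coda /p/ | onset /pw/.
So the parse is si.zrup.pwy.
Syllable 2 is /zrup/ with coda /p/, so it is closed.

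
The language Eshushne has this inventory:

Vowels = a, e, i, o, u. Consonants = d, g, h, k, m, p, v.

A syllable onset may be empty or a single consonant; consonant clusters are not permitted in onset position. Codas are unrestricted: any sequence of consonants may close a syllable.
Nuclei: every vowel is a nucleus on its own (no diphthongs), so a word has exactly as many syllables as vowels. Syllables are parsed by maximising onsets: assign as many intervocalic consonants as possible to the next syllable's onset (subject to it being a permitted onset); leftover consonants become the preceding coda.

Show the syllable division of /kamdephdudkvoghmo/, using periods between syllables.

The vowels are a, e, u, o, o — 5 nuclei, so 5 syllables.
/a…e/ gap (V1→V2): /md/ splits as /m/ + /d/ (/d/ is the longest suffix that is a licit onset).
/e…u/ gap (V2→V3): /phd/ — longest licit onset from the right is /d/, leaving /ph/ as coda.
/u…o/ gap (V3→V4): /dkv/ splits as /dk/ + /v/ (/v/ is the longest suffix that is a licit onset).
/o…o/ gap (V4→V5): cluster /ghm/ — the longest permitted-onset suffix is /m/; onset = /m/, preceding coda = /gh/.

kam.deph.dudk.vogh.mo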